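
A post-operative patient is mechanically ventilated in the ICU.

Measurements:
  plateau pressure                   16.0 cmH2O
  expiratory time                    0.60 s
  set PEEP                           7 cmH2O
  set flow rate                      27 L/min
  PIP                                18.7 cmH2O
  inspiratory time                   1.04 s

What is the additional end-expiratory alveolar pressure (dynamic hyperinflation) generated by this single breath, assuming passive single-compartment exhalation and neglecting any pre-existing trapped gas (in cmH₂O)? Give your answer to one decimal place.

Flow: 27 L/min ÷ 60 = 0.45 L/s.
Vt = flow × Ti = 0.45 L/s × 1.04 s × 1000 mL/L = 468.0 mL.
R = (PIP − Pplat)/V̇ = (18.7 − 16.0) / 0.45 = 2.7/0.45 = 6.0 cmH2O·s/L.
C = Vt/(Pplat − PEEP) = 468.0 / (16.0 − 7) = 468.0/9.0 = 52.0 mL/cmH2O.
τ = R × C = 6.0 × 0.052 L/cmH2O = 0.312 s.
Fraction remaining = e^(−Te/τ) = e^(−0.60/0.312) = 0.1462; trapped volume = 468.0 × 0.1462 = 68.422 mL.
Additional alveolar pressure from trapping ≈ V_trapped / C = 68.422 / 52.0 = 1.316 cmH2O.

1.3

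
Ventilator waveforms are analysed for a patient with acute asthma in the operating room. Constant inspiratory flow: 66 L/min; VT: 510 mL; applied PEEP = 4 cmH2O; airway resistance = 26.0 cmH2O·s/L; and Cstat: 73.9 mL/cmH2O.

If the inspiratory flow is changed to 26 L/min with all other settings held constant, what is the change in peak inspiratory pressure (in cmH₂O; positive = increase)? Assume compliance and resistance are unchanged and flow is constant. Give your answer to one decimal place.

-17.3

Flow: 66 L/min ÷ 60 = 1.1 L/s.
New flow: 26 L/min ÷ 60 = 0.4333 L/s.
PIP = Vt/C + R·V̇ + PEEP (constant-flow equation of motion).
Only the resistive term changes: ΔPIP = R × ΔV̇ = 26.0 × (0.4333 − 1.1) = 26.0 × -0.6667 = -17.334 cmH2O.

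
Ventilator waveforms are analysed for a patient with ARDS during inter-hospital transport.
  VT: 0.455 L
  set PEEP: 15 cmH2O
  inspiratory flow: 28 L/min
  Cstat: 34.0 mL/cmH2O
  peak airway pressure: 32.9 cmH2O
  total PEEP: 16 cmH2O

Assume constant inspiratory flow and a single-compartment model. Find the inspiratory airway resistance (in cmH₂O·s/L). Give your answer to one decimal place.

Flow: 28 L/min ÷ 60 = 0.4667 L/s.
Total PEEP = 16 cmH2O (set 15 + intrinsic 1); this is the baseline alveolar pressure.
Equation of motion (constant flow): PIP = Vt/C + R·V̇ + PEEP.
R·V̇ = PIP − Vt/C − PEEP = 32.9 − 455/34.0 − 16 = 32.9 − 13.382 − 16 = 3.518 cmH2O.
R = 3.518 / 0.4667 = 7.538 cmH2O·s/L.

7.5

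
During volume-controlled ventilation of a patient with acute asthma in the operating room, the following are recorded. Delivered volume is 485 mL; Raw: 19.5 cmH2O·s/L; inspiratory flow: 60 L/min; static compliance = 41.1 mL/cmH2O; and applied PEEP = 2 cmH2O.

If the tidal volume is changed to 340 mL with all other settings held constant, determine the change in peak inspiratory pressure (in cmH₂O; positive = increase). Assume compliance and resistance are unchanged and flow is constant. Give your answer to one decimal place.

-3.5

PIP = Vt/C + R·V̇ + PEEP (constant-flow equation of motion).
Only the elastic term changes: ΔPIP = ΔVt / C = (340 − 485) / 41.1 = -3.528 cmH2O.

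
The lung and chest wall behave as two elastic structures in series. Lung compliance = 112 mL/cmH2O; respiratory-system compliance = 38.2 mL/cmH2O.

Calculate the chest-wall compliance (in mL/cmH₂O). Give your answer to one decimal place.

1/Ccw = 1/Crs − 1/CL.
1/Ccw = 1/38.2 − 1/112 = 0.01725.
Ccw = 57.971 mL/cmH2O.

58.0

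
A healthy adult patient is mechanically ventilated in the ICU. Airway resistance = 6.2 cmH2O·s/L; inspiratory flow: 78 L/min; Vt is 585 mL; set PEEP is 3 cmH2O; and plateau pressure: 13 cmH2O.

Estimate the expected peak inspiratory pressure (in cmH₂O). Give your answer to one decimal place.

Flow: 78 L/min ÷ 60 = 1.3 L/s.
PIP = Pplat + Raw × flow = 13 + 6.2 × 1.3 = 13 + 8.06 = 21.06 cmH2O.

21.1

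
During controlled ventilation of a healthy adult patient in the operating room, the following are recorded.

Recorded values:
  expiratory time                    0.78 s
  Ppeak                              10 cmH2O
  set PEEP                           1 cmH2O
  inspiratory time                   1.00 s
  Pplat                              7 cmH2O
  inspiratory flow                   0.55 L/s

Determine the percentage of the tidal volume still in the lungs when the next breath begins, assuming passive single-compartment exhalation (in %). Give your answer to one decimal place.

21.0

Vt = flow × Ti = 0.55 L/s × 1.00 s × 1000 mL/L = 550.0 mL.
R = (PIP − Pplat)/V̇ = (10 − 7) / 0.55 = 3.0/0.55 = 5.455 cmH2O·s/L.
C = Vt/(Pplat − PEEP) = 550.0 / (7 − 1) = 550.0/6.0 = 91.667 mL/cmH2O.
τ = R × C = 5.455 × 0.09167 L/cmH2O = 0.5001 s.
Fraction remaining at end-expiration = e^(−Te/τ) = e^(−0.78/0.5001) = 0.2102 → 21.02%.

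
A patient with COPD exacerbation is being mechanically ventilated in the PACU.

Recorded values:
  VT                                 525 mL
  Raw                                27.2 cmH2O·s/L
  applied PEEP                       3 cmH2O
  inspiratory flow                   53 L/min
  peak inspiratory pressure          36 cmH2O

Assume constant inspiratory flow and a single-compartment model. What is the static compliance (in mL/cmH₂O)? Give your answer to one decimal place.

58.5

Flow: 53 L/min ÷ 60 = 0.8833 L/s.
Equation of motion (constant flow): PIP = Vt/C + R·V̇ + PEEP.
Vt/C = PIP − R·V̇ − PEEP = 36 − 27.2×0.8833 − 3 = 36 − 24.026 − 3 = 8.974 cmH2O.
C = Vt / 8.974 = 525 / 8.974 = 58.502 mL/cmH2O.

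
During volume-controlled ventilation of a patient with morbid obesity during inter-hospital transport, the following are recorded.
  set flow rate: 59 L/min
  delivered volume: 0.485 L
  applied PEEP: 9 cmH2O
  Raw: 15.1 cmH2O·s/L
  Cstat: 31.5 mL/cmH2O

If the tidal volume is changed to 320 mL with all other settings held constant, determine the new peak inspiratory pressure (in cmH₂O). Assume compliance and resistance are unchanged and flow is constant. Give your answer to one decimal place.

Flow: 59 L/min ÷ 60 = 0.9833 L/s.
PIP = Vt/C + R·V̇ + PEEP (constant-flow equation of motion).
Only the elastic term changes: ΔPIP = ΔVt / C = (320 − 485) / 31.5 = -5.238 cmH2O.
Original PIP = 485/31.5 + 15.1×0.9833 + 9 = 39.245 cmH2O; new PIP = 39.245 + (-5.238) = 34.007 cmH2O.

34.0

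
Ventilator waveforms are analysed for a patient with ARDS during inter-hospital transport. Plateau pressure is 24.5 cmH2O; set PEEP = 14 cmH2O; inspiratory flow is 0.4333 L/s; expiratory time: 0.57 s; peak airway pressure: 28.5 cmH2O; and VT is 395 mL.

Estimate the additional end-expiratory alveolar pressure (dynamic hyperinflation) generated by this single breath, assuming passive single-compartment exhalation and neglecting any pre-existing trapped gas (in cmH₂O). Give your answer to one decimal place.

2.0

R = (PIP − Pplat)/V̇ = (28.5 − 24.5) / 0.4333 = 4.0/0.4333 = 9.231 cmH2O·s/L.
C = Vt/(Pplat − PEEP) = 395.0 / (24.5 − 14) = 395.0/10.5 = 37.619 mL/cmH2O.
τ = R × C = 9.231 × 0.03762 L/cmH2O = 0.3473 s.
Fraction remaining = e^(−Te/τ) = e^(−0.57/0.3473) = 0.1937; trapped volume = 395.0 × 0.1937 = 76.512 mL.
Additional alveolar pressure from trapping ≈ V_trapped / C = 76.512 / 37.619 = 2.034 cmH2O.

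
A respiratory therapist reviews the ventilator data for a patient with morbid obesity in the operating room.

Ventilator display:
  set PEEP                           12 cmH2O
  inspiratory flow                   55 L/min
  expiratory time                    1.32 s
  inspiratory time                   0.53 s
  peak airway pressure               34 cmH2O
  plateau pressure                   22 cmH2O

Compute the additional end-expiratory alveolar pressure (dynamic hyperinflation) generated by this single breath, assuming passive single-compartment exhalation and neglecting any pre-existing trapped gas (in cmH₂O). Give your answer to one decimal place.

1.3

Flow: 55 L/min ÷ 60 = 0.9167 L/s.
Vt = flow × Ti = 0.9167 L/s × 0.53 s × 1000 mL/L = 485.85 mL.
R = (PIP − Pplat)/V̇ = (34 − 22) / 0.9167 = 12.0/0.9167 = 13.09 cmH2O·s/L.
C = Vt/(Pplat − PEEP) = 485.85 / (22 − 12) = 485.85/10.0 = 48.585 mL/cmH2O.
τ = R × C = 13.09 × 0.04859 L/cmH2O = 0.636 s.
Fraction remaining = e^(−Te/τ) = e^(−1.32/0.636) = 0.1255; trapped volume = 485.85 × 0.1255 = 60.974 mL.
Additional alveolar pressure from trapping ≈ V_trapped / C = 60.974 / 48.585 = 1.255 cmH2O.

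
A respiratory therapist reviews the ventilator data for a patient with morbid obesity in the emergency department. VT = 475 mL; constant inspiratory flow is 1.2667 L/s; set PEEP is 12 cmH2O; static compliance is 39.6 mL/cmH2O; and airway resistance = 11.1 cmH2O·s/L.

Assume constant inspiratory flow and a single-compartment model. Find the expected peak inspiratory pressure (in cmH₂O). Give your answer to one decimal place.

Equation of motion (constant flow): PIP = Vt/C + R·V̇ + PEEP.
PIP = 475/39.6 + 11.1×1.2667 + 12 = 11.995 + 14.06 + 12 = 38.055 cmH2O.

38.1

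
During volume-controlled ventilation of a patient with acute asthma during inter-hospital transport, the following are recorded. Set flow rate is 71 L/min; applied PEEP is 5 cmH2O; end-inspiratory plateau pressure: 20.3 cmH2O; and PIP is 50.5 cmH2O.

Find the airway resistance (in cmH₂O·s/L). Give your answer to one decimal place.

25.5

Flow: 71 L/min ÷ 60 = 1.1833 L/s.
Raw = (PIP − Pplat) / flow = (50.5 − 20.3) / 1.1833 = 30.2 / 1.1833 = 25.522 cmH2O·s/L.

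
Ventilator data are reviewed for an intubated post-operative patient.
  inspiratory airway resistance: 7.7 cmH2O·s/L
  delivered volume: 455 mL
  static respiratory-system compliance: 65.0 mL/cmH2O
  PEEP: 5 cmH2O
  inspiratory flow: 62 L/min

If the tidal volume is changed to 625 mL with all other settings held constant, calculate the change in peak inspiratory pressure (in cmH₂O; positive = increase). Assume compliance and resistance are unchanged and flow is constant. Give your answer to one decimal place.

2.6

PIP = Vt/C + R·V̇ + PEEP (constant-flow equation of motion).
Only the elastic term changes: ΔPIP = ΔVt / C = (625 − 455) / 65.0 = 2.615 cmH2O.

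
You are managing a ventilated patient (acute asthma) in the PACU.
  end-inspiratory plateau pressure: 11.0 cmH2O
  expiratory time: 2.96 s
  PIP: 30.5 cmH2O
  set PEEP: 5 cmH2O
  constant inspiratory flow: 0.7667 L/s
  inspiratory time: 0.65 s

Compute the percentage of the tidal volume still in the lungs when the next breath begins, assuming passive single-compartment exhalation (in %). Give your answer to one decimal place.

Vt = flow × Ti = 0.7667 L/s × 0.65 s × 1000 mL/L = 498.36 mL.
R = (PIP − Pplat)/V̇ = (30.5 − 11.0) / 0.7667 = 19.5/0.7667 = 25.434 cmH2O·s/L.
C = Vt/(Pplat − PEEP) = 498.36 / (11.0 − 5) = 498.36/6.0 = 83.06 mL/cmH2O.
τ = R × C = 25.434 × 0.08306 L/cmH2O = 2.113 s.
Fraction remaining at end-expiration = e^(−Te/τ) = e^(−2.96/2.113) = 0.2464 → 24.64%.

24.6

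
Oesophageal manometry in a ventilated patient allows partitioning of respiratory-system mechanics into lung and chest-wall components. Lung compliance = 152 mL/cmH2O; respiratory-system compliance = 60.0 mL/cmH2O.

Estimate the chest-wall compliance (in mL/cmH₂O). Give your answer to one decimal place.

1/Ccw = 1/Crs − 1/CL.
1/Ccw = 1/60.0 − 1/152 = 0.01009.
Ccw = 99.108 mL/cmH2O.

99.1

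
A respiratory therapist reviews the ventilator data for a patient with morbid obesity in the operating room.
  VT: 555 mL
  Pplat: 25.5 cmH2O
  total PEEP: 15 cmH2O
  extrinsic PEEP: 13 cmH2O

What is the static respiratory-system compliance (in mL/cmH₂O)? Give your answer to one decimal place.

End-expiratory occlusion gives total PEEP = 15 cmH2O (intrinsic PEEP = 15 − 13 = 2). Use total PEEP for the elastic gradient.
Cstat = Vt / (Pplat − PEEPtotal) = 555 / (25.5 − 15) = 555 / 10.5 = 52.857 mL/cmH2O.

52.9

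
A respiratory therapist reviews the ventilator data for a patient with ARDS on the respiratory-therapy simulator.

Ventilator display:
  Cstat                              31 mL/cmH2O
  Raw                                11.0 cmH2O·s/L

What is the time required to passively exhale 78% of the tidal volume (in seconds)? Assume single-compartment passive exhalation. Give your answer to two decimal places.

τ = R × C = 11.0 × 31 mL/cmH2O = 11.0 × 0.031 L/cmH2O = 0.341 s.
Exhaled fraction f = 1 − e^(−t/τ) → t = −τ·ln(1 − f) = −0.341·ln(0.22) = 0.5163 s.

0.52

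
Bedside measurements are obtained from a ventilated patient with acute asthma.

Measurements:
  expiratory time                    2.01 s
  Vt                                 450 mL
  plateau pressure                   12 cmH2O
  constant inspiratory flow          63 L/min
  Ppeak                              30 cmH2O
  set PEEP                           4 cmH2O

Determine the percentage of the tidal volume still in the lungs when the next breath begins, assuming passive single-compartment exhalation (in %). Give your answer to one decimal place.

12.4

Flow: 63 L/min ÷ 60 = 1.05 L/s.
R = (PIP − Pplat)/V̇ = (30 − 12) / 1.05 = 18.0/1.05 = 17.143 cmH2O·s/L.
C = Vt/(Pplat − PEEP) = 450.0 / (12 − 4) = 450.0/8.0 = 56.25 mL/cmH2O.
τ = R × C = 17.143 × 0.05625 L/cmH2O = 0.9643 s.
Fraction remaining at end-expiration = e^(−Te/τ) = e^(−2.01/0.9643) = 0.1244 → 12.44%.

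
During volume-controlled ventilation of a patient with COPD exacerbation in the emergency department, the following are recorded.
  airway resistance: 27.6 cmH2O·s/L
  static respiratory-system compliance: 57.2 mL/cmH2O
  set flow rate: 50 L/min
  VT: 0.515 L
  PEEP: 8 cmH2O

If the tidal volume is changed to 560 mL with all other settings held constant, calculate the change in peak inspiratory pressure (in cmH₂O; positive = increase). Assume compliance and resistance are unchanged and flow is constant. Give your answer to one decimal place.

0.8

PIP = Vt/C + R·V̇ + PEEP (constant-flow equation of motion).
Only the elastic term changes: ΔPIP = ΔVt / C = (560 − 515) / 57.2 = 0.7867 cmH2O.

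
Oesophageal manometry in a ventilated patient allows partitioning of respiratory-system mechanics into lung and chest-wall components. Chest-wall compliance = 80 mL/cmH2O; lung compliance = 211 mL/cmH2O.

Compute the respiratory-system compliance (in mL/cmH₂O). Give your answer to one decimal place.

Lung and chest wall are elastances in series: 1/Crs = 1/CL + 1/Ccw.
1/Crs = 1/211 + 1/80 = 0.01724.
Crs = 58.005 mL/cmH2O.

58.0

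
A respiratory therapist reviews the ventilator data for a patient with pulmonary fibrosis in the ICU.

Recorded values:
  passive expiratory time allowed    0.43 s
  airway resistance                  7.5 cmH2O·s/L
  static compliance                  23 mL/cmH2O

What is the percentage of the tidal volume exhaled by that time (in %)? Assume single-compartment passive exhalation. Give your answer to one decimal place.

91.7

τ = R × C = 7.5 × 23 mL/cmH2O = 7.5 × 0.023 L/cmH2O = 0.1725 s.
Passive exhalation: V(t)/V₀ = e^(−t/τ) = e^(−0.43/0.1725) = 0.08268.
Fraction exhaled = 1 − 0.08268 = 0.9173 → 91.73%.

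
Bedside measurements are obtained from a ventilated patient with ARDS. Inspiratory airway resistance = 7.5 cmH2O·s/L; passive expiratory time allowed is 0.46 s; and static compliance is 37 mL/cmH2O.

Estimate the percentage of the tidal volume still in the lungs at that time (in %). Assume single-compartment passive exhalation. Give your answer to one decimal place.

τ = R × C = 7.5 × 37 mL/cmH2O = 7.5 × 0.037 L/cmH2O = 0.2775 s.
Passive exhalation: V(t)/V₀ = e^(−t/τ) = e^(−0.46/0.2775) = 0.1906.
Fraction remaining = 0.1906 → 19.06%.

19.1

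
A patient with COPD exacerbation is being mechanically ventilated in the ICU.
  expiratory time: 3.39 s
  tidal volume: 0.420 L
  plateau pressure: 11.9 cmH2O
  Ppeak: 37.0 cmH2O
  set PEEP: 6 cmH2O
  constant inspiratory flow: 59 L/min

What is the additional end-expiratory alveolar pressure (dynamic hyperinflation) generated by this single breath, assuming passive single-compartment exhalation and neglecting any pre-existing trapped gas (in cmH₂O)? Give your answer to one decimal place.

0.9

Flow: 59 L/min ÷ 60 = 0.9833 L/s.
R = (PIP − Pplat)/V̇ = (37.0 − 11.9) / 0.9833 = 25.1/0.9833 = 25.526 cmH2O·s/L.
C = Vt/(Pplat − PEEP) = 420.0 / (11.9 − 6) = 420.0/5.9 = 71.186 mL/cmH2O.
τ = R × C = 25.526 × 0.07119 L/cmH2O = 1.817 s.
Fraction remaining = e^(−Te/τ) = e^(−3.39/1.817) = 0.1548; trapped volume = 420.0 × 0.1548 = 65.016 mL.
Additional alveolar pressure from trapping ≈ V_trapped / C = 65.016 / 71.186 = 0.9133 cmH2O.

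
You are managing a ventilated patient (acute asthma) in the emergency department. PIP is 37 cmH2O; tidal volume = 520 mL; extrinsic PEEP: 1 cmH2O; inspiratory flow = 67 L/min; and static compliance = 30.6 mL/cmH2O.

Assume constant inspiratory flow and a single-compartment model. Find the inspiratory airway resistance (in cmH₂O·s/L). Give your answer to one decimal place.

Flow: 67 L/min ÷ 60 = 1.1167 L/s.
Equation of motion (constant flow): PIP = Vt/C + R·V̇ + PEEP.
R·V̇ = PIP − Vt/C − PEEP = 37 − 520/30.6 − 1 = 37 − 16.993 − 1 = 19.007 cmH2O.
R = 19.007 / 1.1167 = 17.021 cmH2O·s/L.

17.0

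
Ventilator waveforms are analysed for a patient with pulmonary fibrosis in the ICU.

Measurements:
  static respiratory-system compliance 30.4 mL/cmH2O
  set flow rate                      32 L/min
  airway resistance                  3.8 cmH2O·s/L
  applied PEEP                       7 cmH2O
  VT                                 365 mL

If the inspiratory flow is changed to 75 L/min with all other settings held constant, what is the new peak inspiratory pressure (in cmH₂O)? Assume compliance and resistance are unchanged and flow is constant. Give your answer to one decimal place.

23.8

Flow: 32 L/min ÷ 60 = 0.5333 L/s.
New flow: 75 L/min ÷ 60 = 1.25 L/s.
PIP = Vt/C + R·V̇ + PEEP (constant-flow equation of motion).
Only the resistive term changes: ΔPIP = R × ΔV̇ = 3.8 × (1.25 − 0.5333) = 3.8 × 0.7167 = 2.723 cmH2O.
Original PIP = 365/30.4 + 3.8×0.5333 + 7 = 21.033 cmH2O; new PIP = 21.033 + (2.723) = 23.756 cmH2O.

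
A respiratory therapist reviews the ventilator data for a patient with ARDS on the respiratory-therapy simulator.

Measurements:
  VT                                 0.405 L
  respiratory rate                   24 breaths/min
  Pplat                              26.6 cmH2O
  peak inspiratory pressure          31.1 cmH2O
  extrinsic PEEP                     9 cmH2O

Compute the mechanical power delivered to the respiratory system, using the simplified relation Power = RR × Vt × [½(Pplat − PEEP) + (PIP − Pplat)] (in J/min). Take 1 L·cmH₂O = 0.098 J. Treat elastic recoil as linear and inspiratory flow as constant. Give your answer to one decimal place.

Per-breath work = Vt × [½(Pplat−PEEP) + (PIP−Pplat)] = 0.405 × [0.5×17.6 + 4.5] = 0.405 × 13.3 = 5.387 L·cmH2O.
Power = 24 × 5.387 = 129.29 L·cmH2O/min.
× 0.098 J/(L·cmH2O) → 12.67 J/min.

12.7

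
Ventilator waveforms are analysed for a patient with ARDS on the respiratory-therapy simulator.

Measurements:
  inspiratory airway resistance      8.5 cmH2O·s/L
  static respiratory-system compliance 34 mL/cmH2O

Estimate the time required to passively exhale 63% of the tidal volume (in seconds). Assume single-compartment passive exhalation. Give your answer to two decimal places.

τ = R × C = 8.5 × 34 mL/cmH2O = 8.5 × 0.034 L/cmH2O = 0.289 s.
Exhaled fraction f = 1 − e^(−t/τ) → t = −τ·ln(1 − f) = −0.289·ln(0.37) = 0.2873 s.

0.29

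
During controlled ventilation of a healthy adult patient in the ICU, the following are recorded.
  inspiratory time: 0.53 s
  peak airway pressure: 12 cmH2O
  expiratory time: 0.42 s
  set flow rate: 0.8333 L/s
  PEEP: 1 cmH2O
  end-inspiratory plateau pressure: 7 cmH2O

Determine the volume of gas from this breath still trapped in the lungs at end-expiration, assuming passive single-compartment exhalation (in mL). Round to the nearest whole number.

Vt = flow × Ti = 0.8333 L/s × 0.53 s × 1000 mL/L = 441.65 mL.
R = (PIP − Pplat)/V̇ = (12 − 7) / 0.8333 = 5.0/0.8333 = 6.0 cmH2O·s/L.
C = Vt/(Pplat − PEEP) = 441.65 / (7 − 1) = 441.65/6.0 = 73.608 mL/cmH2O.
τ = R × C = 6.0 × 0.07361 L/cmH2O = 0.4417 s.
Fraction remaining = e^(−Te/τ) = e^(−0.42/0.4417) = 0.3864.
Trapped volume = 441.65 × 0.3864 = 170.65 mL.

171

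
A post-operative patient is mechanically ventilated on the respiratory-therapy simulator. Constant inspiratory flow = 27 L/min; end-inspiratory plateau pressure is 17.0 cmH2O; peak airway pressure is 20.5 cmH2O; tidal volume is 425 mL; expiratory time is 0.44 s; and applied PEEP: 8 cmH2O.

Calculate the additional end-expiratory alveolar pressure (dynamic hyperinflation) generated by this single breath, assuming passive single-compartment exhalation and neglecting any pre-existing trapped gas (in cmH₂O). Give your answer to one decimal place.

Flow: 27 L/min ÷ 60 = 0.45 L/s.
R = (PIP − Pplat)/V̇ = (20.5 − 17.0) / 0.45 = 3.5/0.45 = 7.778 cmH2O·s/L.
C = Vt/(Pplat − PEEP) = 425.0 / (17.0 − 8) = 425.0/9.0 = 47.222 mL/cmH2O.
τ = R × C = 7.778 × 0.04722 L/cmH2O = 0.3673 s.
Fraction remaining = e^(−Te/τ) = e^(−0.44/0.3673) = 0.3018; trapped volume = 425.0 × 0.3018 = 128.27 mL.
Additional alveolar pressure from trapping ≈ V_trapped / C = 128.27 / 47.222 = 2.716 cmH2O.

2.7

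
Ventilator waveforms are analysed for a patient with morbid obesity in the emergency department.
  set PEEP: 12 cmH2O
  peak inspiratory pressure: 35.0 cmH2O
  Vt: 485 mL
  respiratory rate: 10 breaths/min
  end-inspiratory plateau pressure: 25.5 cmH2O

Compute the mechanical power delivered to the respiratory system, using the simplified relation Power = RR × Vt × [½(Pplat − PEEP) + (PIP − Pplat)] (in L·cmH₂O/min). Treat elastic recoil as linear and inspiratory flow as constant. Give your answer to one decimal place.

Per-breath work = Vt × [½(Pplat−PEEP) + (PIP−Pplat)] = 0.485 × [0.5×13.5 + 9.5] = 0.485 × 16.25 = 7.881 L·cmH2O.
Power = 10 × 7.881 = 78.81 L·cmH2O/min.

78.8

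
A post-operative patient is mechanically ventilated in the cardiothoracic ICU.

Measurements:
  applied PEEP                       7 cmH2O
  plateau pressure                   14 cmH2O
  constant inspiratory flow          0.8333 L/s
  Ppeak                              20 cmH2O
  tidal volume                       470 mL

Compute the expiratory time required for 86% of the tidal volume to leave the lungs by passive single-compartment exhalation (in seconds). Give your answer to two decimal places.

0.95

R = (PIP − Pplat)/V̇ = (20 − 14) / 0.8333 = 6.0/0.8333 = 7.2 cmH2O·s/L.
C = Vt/(Pplat − PEEP) = 470.0 / (14 − 7) = 470.0/7.0 = 67.143 mL/cmH2O.
τ = R × C = 7.2 × 0.06714 L/cmH2O = 0.4834 s.
t = −τ·ln(1 − 0.86) = −0.4834·ln(0.14) = 0.9504 s.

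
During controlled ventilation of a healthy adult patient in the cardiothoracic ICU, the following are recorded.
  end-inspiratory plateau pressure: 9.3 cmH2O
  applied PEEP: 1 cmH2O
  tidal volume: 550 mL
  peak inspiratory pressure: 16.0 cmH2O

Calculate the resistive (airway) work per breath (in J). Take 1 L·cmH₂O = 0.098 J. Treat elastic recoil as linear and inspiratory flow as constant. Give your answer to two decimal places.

With constant inspiratory flow the resistive pressure is constant at PIP − Pplat = 16.0 − 9.3 = 6.7 cmH2O, so resistive work = 6.7 × 0.550 = 3.685 L·cmH2O.
× 0.098 J/(L·cmH2O) → 0.3611 J.

0.36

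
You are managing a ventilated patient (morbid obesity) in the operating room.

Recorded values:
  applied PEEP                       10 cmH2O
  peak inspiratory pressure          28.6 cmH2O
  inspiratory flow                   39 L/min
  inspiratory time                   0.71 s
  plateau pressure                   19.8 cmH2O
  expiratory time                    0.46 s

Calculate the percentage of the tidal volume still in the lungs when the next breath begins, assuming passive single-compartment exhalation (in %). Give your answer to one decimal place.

Flow: 39 L/min ÷ 60 = 0.65 L/s.
Vt = flow × Ti = 0.65 L/s × 0.71 s × 1000 mL/L = 461.5 mL.
R = (PIP − Pplat)/V̇ = (28.6 − 19.8) / 0.65 = 8.8/0.65 = 13.538 cmH2O·s/L.
C = Vt/(Pplat − PEEP) = 461.5 / (19.8 − 10) = 461.5/9.8 = 47.092 mL/cmH2O.
τ = R × C = 13.538 × 0.04709 L/cmH2O = 0.6375 s.
Fraction remaining at end-expiration = e^(−Te/τ) = e^(−0.46/0.6375) = 0.486 → 48.6%.

48.6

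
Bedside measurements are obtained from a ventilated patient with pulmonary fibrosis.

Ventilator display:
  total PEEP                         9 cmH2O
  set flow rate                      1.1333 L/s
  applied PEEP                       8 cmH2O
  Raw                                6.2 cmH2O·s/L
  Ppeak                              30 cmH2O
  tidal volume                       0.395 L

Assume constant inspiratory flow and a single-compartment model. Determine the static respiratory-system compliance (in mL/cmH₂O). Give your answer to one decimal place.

Total PEEP = 9 cmH2O (set 8 + intrinsic 1); this is the baseline alveolar pressure.
Equation of motion (constant flow): PIP = Vt/C + R·V̇ + PEEP.
Vt/C = PIP − R·V̇ − PEEP = 30 − 6.2×1.1333 − 9 = 30 − 7.026 − 9 = 13.974 cmH2O.
C = Vt / 13.974 = 395 / 13.974 = 28.267 mL/cmH2O.

28.3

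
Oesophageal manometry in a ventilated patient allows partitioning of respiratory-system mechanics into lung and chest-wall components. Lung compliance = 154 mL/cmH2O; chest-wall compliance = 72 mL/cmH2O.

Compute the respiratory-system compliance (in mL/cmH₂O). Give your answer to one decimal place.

Lung and chest wall are elastances in series: 1/Crs = 1/CL + 1/Ccw.
1/Crs = 1/154 + 1/72 = 0.02038.
Crs = 49.068 mL/cmH2O.

49.1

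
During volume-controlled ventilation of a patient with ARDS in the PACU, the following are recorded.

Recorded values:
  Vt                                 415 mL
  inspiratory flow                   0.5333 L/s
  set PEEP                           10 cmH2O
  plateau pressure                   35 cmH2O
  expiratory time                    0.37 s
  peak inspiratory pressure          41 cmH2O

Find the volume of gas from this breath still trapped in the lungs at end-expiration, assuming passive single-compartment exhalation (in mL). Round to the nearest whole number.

R = (PIP − Pplat)/V̇ = (41 − 35) / 0.5333 = 6.0/0.5333 = 11.251 cmH2O·s/L.
C = Vt/(Pplat − PEEP) = 415.0 / (35 − 10) = 415.0/25.0 = 16.6 mL/cmH2O.
τ = R × C = 11.251 × 0.0166 L/cmH2O = 0.1868 s.
Fraction remaining = e^(−Te/τ) = e^(−0.37/0.1868) = 0.138.
Trapped volume = 415.0 × 0.138 = 57.27 mL.

57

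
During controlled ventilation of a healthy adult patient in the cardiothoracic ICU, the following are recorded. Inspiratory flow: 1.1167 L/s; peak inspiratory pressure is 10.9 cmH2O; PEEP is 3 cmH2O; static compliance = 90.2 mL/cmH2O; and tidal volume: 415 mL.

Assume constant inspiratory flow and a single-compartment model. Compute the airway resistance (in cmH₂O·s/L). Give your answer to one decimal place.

Equation of motion (constant flow): PIP = Vt/C + R·V̇ + PEEP.
R·V̇ = PIP − Vt/C − PEEP = 10.9 − 415/90.2 − 3 = 10.9 − 4.601 − 3 = 3.299 cmH2O.
R = 3.299 / 1.1167 = 2.954 cmH2O·s/L.

3.0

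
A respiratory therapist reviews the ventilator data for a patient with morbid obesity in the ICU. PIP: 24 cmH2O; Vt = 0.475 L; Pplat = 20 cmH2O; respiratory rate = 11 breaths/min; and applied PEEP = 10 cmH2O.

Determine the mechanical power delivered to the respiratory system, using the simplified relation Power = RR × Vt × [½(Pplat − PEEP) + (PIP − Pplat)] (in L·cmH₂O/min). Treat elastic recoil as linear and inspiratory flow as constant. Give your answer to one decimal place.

47.0

Per-breath work = Vt × [½(Pplat−PEEP) + (PIP−Pplat)] = 0.475 × [0.5×10.0 + 4.0] = 0.475 × 9.0 = 4.275 L·cmH2O.
Power = 11 × 4.275 = 47.025 L·cmH2O/min.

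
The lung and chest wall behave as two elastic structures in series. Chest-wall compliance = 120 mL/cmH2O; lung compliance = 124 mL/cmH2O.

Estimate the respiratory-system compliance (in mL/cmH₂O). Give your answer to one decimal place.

Lung and chest wall are elastances in series: 1/Crs = 1/CL + 1/Ccw.
1/Crs = 1/124 + 1/120 = 0.0164.
Crs = 60.976 mL/cmH2O.

61.0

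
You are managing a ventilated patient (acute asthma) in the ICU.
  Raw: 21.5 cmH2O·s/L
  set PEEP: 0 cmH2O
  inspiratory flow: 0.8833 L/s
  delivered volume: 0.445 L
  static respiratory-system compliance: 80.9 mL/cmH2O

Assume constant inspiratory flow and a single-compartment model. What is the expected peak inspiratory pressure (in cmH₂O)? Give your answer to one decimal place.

Equation of motion (constant flow): PIP = Vt/C + R·V̇ + PEEP.
PIP = 445/80.9 + 21.5×0.8833 + 0 = 5.501 + 18.991 + 0 = 24.492 cmH2O.

24.5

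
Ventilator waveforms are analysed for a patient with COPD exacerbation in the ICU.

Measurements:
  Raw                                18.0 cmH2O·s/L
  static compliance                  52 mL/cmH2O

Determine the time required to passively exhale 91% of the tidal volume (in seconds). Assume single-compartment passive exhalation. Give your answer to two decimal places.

τ = R × C = 18.0 × 52 mL/cmH2O = 18.0 × 0.052 L/cmH2O = 0.936 s.
Exhaled fraction f = 1 − e^(−t/τ) → t = −τ·ln(1 − f) = −0.936·ln(0.09) = 2.254 s.

2.25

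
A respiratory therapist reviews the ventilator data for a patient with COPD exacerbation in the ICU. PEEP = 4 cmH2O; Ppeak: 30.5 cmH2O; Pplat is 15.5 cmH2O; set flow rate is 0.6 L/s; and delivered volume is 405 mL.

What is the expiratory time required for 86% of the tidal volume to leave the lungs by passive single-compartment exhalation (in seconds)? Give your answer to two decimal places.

1.73

R = (PIP − Pplat)/V̇ = (30.5 − 15.5) / 0.6 = 15.0/0.6 = 25.0 cmH2O·s/L.
C = Vt/(Pplat − PEEP) = 405.0 / (15.5 − 4) = 405.0/11.5 = 35.217 mL/cmH2O.
τ = R × C = 25.0 × 0.03522 L/cmH2O = 0.8805 s.
t = −τ·ln(1 − 0.86) = −0.8805·ln(0.14) = 1.731 s.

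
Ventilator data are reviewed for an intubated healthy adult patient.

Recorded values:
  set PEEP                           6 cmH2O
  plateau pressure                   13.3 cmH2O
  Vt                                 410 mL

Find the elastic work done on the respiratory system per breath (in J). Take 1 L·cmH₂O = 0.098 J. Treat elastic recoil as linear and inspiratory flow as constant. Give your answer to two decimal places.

Elastic work ≈ ½ × (Pplat − PEEP) × Vt = 0.5 × (13.3 − 6) × 0.410 L = 0.5 × 7.3 × 0.410 = 1.497 L·cmH2O.
× 0.098 J/(L·cmH2O) → 0.1467 J.

0.15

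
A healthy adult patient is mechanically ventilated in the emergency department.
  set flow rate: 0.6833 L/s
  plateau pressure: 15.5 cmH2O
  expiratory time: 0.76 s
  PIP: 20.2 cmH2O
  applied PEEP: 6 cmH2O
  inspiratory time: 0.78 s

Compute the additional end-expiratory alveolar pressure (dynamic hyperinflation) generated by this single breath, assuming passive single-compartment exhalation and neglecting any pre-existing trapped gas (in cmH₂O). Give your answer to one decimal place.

1.3

Vt = flow × Ti = 0.6833 L/s × 0.78 s × 1000 mL/L = 532.97 mL.
R = (PIP − Pplat)/V̇ = (20.2 − 15.5) / 0.6833 = 4.7/0.6833 = 6.878 cmH2O·s/L.
C = Vt/(Pplat − PEEP) = 532.97 / (15.5 − 6) = 532.97/9.5 = 56.102 mL/cmH2O.
τ = R × C = 6.878 × 0.0561 L/cmH2O = 0.3859 s.
Fraction remaining = e^(−Te/τ) = e^(−0.76/0.3859) = 0.1395; trapped volume = 532.97 × 0.1395 = 74.349 mL.
Additional alveolar pressure from trapping ≈ V_trapped / C = 74.349 / 56.102 = 1.325 cmH2O.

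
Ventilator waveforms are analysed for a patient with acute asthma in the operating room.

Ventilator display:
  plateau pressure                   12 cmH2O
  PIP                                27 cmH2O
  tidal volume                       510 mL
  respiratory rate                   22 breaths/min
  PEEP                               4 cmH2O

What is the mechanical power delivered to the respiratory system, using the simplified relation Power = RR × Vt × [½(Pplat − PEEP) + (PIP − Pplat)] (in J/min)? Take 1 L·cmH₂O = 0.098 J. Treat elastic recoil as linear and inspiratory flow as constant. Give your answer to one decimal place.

Per-breath work = Vt × [½(Pplat−PEEP) + (PIP−Pplat)] = 0.510 × [0.5×8.0 + 15.0] = 0.510 × 19.0 = 9.69 L·cmH2O.
Power = 22 × 9.69 = 213.18 L·cmH2O/min.
× 0.098 J/(L·cmH2O) → 20.892 J/min.

20.9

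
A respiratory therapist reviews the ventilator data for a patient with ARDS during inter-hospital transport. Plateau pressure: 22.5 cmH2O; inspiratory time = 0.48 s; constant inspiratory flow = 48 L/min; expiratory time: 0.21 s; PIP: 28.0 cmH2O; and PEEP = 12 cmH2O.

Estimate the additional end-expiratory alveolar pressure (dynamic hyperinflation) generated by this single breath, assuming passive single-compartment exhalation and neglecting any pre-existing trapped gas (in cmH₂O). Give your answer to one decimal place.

Flow: 48 L/min ÷ 60 = 0.8 L/s.
Vt = flow × Ti = 0.8 L/s × 0.48 s × 1000 mL/L = 384.0 mL.
R = (PIP − Pplat)/V̇ = (28.0 − 22.5) / 0.8 = 5.5/0.8 = 6.875 cmH2O·s/L.
C = Vt/(Pplat − PEEP) = 384.0 / (22.5 − 12) = 384.0/10.5 = 36.571 mL/cmH2O.
τ = R × C = 6.875 × 0.03657 L/cmH2O = 0.2514 s.
Fraction remaining = e^(−Te/τ) = e^(−0.21/0.2514) = 0.4337; trapped volume = 384.0 × 0.4337 = 166.54 mL.
Additional alveolar pressure from trapping ≈ V_trapped / C = 166.54 / 36.571 = 4.554 cmH2O.

4.6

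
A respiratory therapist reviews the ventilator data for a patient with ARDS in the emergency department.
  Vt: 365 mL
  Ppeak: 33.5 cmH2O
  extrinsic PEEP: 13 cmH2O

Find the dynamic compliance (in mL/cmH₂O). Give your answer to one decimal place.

17.8

Dynamic compliance = Vt / (PIP − PEEP) = 365 / (33.5 − 13) = 365 / 20.5 = 17.805 mL/cmH2O.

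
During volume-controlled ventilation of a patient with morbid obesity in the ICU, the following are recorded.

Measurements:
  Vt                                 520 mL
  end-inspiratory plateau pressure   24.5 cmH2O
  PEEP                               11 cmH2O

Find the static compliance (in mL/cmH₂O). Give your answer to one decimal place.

Cstat = Vt / (Pplat − PEEP) = 520 / (24.5 − 11) = 520 / 13.5 = 38.519 mL/cmH2O.

38.5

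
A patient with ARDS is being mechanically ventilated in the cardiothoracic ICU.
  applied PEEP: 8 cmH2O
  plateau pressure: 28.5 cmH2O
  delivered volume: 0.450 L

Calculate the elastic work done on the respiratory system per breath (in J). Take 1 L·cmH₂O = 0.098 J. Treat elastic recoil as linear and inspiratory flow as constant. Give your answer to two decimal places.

0.45

Elastic work ≈ ½ × (Pplat − PEEP) × Vt = 0.5 × (28.5 − 8) × 0.450 L = 0.5 × 20.5 × 0.450 = 4.613 L·cmH2O.
× 0.098 J/(L·cmH2O) → 0.4521 J.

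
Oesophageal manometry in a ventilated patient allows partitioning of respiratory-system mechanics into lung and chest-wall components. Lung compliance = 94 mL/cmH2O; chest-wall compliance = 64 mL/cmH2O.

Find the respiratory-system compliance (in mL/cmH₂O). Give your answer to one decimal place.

38.1

Lung and chest wall are elastances in series: 1/Crs = 1/CL + 1/Ccw.
1/Crs = 1/94 + 1/64 = 0.02626.
Crs = 38.081 mL/cmH2O.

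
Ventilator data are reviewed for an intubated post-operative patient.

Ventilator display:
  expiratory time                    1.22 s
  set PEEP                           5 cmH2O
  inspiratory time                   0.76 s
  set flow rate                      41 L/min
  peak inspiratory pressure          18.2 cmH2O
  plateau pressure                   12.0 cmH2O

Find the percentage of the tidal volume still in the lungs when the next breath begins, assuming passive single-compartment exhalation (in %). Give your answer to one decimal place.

Flow: 41 L/min ÷ 60 = 0.6833 L/s.
Vt = flow × Ti = 0.6833 L/s × 0.76 s × 1000 mL/L = 519.31 mL.
R = (PIP − Pplat)/V̇ = (18.2 − 12.0) / 0.6833 = 6.2/0.6833 = 9.074 cmH2O·s/L.
C = Vt/(Pplat − PEEP) = 519.31 / (12.0 − 5) = 519.31/7.0 = 74.187 mL/cmH2O.
τ = R × C = 9.074 × 0.07419 L/cmH2O = 0.6732 s.
Fraction remaining at end-expiration = e^(−Te/τ) = e^(−1.22/0.6732) = 0.1633 → 16.33%.

16.3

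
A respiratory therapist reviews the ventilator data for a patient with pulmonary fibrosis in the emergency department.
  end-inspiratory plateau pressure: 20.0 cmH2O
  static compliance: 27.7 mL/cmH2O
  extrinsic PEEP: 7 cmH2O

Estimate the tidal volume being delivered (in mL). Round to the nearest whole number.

360

Vt = Cstat × (Pplat − PEEP) = 27.7 × (20.0 − 7) = 27.7 × 13.0 = 360.1 mL.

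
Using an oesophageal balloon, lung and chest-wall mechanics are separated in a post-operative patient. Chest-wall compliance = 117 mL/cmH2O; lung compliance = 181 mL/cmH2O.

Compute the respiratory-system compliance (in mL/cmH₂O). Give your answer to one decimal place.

Lung and chest wall are elastances in series: 1/Crs = 1/CL + 1/Ccw.
1/Crs = 1/181 + 1/117 = 0.01407.
Crs = 71.073 mL/cmH2O.

71.1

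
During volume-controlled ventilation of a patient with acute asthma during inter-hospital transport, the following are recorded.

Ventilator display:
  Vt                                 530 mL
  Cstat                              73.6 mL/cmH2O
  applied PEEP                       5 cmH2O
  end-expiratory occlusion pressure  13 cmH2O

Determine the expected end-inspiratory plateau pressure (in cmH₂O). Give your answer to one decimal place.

20.2

End-expiratory occlusion gives total PEEP = 13 cmH2O (intrinsic PEEP = 13 − 5 = 8). Use total PEEP for the elastic gradient.
Pplat = PEEPtotal + Vt / Cstat = 13 + 530 / 73.6 = 13 + 7.201 = 20.201 cmH2O.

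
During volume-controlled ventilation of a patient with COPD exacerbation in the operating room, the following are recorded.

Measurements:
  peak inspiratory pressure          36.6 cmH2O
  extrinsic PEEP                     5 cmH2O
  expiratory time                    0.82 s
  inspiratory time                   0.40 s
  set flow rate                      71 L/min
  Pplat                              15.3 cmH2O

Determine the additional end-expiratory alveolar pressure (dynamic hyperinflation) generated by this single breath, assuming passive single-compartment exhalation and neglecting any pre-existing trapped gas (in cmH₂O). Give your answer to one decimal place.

3.8

Flow: 71 L/min ÷ 60 = 1.1833 L/s.
Vt = flow × Ti = 1.1833 L/s × 0.40 s × 1000 mL/L = 473.32 mL.
R = (PIP − Pplat)/V̇ = (36.6 − 15.3) / 1.1833 = 21.3/1.1833 = 18.001 cmH2O·s/L.
C = Vt/(Pplat − PEEP) = 473.32 / (15.3 − 5) = 473.32/10.3 = 45.953 mL/cmH2O.
τ = R × C = 18.001 × 0.04595 L/cmH2O = 0.8271 s.
Fraction remaining = e^(−Te/τ) = e^(−0.82/0.8271) = 0.3711; trapped volume = 473.32 × 0.3711 = 175.65 mL.
Additional alveolar pressure from trapping ≈ V_trapped / C = 175.65 / 45.953 = 3.822 cmH2O.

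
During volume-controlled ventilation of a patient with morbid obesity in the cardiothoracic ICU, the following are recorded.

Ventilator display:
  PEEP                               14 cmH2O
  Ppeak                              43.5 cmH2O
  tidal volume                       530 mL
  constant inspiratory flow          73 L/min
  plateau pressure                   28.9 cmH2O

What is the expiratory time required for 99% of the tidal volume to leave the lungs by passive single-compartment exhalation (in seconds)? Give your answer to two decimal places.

Flow: 73 L/min ÷ 60 = 1.2167 L/s.
R = (PIP − Pplat)/V̇ = (43.5 − 28.9) / 1.2167 = 14.6/1.2167 = 12.0 cmH2O·s/L.
C = Vt/(Pplat − PEEP) = 530.0 / (28.9 − 14) = 530.0/14.9 = 35.57 mL/cmH2O.
τ = R × C = 12.0 × 0.03557 L/cmH2O = 0.4268 s.
t = −τ·ln(1 − 0.99) = −0.4268·ln(0.01) = 1.965 s.

1.97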